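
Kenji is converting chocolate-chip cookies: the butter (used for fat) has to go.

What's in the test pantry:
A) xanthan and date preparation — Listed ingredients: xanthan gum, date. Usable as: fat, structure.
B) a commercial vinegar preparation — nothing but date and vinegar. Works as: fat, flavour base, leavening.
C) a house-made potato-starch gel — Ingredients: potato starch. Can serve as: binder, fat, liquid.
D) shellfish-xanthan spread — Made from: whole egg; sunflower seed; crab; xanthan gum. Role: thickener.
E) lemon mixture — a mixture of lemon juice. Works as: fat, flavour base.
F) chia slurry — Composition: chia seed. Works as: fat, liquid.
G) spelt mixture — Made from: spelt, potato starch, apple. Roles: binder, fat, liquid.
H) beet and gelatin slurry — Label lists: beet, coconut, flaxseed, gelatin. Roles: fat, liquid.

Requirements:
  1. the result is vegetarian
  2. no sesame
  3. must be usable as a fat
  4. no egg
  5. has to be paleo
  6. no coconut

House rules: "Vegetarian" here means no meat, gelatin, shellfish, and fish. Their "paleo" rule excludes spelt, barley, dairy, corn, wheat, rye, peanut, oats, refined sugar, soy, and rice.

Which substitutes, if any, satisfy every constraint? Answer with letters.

A: paleo, no sesame — valid
B: vegetarian, no coconut — OK
C: works as a fat, vegetarian, paleo — OK
D: not usable as a fat; has crab, so not vegetarian (and 1 more) — out
E: only lemon juice; none excluded — keep
F: nothing on the exclusion list — OK
G: has spelt, so not paleo — out
H: has gelatin, so not vegetarian; has coconut, so not coconut-free — no

A, B, C, E, F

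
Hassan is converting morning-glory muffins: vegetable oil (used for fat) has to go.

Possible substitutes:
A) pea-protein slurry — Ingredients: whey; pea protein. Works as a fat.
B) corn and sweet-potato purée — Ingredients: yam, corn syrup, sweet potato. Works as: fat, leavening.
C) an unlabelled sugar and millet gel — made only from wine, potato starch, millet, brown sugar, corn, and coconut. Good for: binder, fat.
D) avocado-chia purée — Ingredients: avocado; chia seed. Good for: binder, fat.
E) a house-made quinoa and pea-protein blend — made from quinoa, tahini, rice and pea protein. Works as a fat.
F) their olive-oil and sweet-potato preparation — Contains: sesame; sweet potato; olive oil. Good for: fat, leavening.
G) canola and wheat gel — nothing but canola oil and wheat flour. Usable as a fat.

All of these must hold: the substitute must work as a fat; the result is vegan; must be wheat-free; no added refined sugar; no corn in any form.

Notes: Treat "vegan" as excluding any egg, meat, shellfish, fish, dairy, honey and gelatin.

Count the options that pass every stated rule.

3

A: has whey, so not vegan — no
B: has corn syrup, so not corn-free — reject
C: has corn, so not corn-free; has brown sugar, so not no-added-sugar — out
D: only avocado and chia seed; none excluded — keep
E: all constraints satisfied — valid
F: all constraints satisfied — valid
G: has wheat flour, so not wheat-free — reject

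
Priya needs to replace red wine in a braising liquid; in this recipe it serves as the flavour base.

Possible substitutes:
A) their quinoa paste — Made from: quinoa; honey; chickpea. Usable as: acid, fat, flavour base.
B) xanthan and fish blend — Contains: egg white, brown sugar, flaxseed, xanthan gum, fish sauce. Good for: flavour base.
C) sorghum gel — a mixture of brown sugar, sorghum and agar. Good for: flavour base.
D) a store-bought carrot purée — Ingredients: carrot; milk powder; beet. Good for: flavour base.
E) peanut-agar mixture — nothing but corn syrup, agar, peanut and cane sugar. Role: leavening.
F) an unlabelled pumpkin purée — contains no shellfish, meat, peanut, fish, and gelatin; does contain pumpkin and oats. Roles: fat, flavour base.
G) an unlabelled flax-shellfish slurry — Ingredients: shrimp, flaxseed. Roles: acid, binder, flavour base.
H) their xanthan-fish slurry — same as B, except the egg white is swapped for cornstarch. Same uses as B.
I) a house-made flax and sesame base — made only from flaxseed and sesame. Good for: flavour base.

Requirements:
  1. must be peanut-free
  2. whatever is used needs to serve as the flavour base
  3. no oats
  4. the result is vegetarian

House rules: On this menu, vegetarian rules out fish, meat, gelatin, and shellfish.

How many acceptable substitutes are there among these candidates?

A: no oats, no peanut — OK
B: has fish sauce, so not vegetarian — no
C: works as a flavour base, no oats, no peanut — OK
D: nothing on the exclusion list — keep
E: not usable as a flavour base; has peanut, so not peanut-free — no
F: has oats, so not oat-free — out
G: has shrimp, so not vegetarian — reject
H: has fish sauce, so not vegetarian — reject
I: every rule checks out — OK

4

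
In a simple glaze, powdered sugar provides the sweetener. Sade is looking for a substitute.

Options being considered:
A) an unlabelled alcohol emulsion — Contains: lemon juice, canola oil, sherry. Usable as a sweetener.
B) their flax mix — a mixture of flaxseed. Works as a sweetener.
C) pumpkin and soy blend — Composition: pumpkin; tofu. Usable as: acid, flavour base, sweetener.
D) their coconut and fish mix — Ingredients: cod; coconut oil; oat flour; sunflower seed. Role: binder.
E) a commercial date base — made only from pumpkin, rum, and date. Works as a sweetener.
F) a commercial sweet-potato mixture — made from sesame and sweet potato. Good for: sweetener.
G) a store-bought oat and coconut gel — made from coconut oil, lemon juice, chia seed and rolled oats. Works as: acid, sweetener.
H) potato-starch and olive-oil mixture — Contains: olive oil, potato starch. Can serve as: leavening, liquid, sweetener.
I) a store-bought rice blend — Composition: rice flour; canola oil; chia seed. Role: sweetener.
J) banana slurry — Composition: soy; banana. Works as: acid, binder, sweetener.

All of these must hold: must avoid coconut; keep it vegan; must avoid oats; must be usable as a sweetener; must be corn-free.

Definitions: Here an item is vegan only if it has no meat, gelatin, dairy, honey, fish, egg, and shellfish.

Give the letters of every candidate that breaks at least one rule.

D, G

A: only sherry, lemon juice and canola oil; none excluded — keep
B: no corn, no oats — OK
C: works as a sweetener, vegan, no oats — OK
D: not usable as a sweetener; has cod, so not vegan (and 2 more) — out
E: all constraints satisfied — keep
F: no oats, no coconut — keep
G: has rolled oats, so not oat-free; has coconut oil, so not coconut-free — out
H: works as a sweetener, no coconut, no corn — keep
I: works as a sweetener, no corn, no coconut — keep
J: all constraints satisfied — valid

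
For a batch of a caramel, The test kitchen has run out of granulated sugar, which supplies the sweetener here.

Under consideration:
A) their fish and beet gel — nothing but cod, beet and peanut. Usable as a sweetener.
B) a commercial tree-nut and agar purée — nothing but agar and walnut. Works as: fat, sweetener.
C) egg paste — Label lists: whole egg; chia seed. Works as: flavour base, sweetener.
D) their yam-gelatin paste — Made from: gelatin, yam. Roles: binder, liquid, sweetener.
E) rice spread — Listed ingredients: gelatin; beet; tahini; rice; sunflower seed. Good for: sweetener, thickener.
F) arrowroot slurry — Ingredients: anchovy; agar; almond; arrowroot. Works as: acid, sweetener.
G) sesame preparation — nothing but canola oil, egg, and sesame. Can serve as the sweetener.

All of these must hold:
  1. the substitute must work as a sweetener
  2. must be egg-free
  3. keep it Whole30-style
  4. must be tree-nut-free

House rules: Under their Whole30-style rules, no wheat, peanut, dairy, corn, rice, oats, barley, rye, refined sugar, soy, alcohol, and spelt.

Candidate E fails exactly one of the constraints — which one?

Whole30-style

usable as a sweetener: satisfied
Whole30-style: has rice — fails
tree-nut-free: satisfied
egg-free: satisfied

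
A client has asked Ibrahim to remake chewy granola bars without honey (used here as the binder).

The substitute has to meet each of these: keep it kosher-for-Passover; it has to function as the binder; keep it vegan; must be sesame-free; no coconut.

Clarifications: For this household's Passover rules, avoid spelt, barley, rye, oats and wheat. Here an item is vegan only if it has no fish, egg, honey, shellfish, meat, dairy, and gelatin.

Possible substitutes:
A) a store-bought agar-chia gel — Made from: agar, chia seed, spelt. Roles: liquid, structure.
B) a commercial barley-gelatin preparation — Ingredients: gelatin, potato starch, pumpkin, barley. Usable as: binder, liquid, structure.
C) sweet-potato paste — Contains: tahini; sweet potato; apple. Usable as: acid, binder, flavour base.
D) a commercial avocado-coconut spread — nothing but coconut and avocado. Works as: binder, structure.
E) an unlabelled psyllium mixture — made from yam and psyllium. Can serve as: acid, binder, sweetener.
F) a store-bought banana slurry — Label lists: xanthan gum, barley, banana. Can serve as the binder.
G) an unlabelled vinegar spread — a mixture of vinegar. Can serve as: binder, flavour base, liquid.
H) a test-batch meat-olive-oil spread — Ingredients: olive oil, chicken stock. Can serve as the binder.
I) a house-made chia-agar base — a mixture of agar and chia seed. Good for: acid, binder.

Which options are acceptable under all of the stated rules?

E, G, I

A: not usable as a binder; has spelt, so not kosher-for-Passover — reject
B: has barley, so not kosher-for-Passover; has gelatin, so not vegan — no
C: has tahini, so not sesame-free — reject
D: has coconut, so not coconut-free — no
E: only yam and psyllium; none excluded — OK
F: has barley, so not kosher-for-Passover — no
G: vegan, no coconut — keep
H: has chicken stock, so not vegan — reject
I: nothing on the exclusion list — valid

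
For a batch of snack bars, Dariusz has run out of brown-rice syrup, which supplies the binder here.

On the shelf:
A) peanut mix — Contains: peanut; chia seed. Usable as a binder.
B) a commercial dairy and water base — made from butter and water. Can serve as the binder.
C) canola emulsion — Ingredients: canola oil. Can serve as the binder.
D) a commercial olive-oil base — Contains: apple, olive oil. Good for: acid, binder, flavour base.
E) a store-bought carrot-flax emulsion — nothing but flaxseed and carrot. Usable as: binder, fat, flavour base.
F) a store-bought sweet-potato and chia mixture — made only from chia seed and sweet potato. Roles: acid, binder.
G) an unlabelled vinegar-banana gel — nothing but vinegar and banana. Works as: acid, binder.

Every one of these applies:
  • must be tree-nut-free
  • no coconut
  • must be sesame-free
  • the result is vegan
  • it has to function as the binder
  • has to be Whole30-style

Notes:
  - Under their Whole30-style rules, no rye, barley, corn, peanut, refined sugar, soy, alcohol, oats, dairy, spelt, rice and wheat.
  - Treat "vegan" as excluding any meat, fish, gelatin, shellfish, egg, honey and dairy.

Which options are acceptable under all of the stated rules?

A: has peanut, so not Whole30-style — no
B: has butter, so not Whole30-style; has butter, so not vegan — out
C: nothing on the exclusion list — valid
D: works as a binder, Whole30-style, no sesame — OK
E: only carrot and flaxseed; none excluded — valid
F: every rule checks out — keep
G: vegan, no sesame — keep

C, D, E, F, G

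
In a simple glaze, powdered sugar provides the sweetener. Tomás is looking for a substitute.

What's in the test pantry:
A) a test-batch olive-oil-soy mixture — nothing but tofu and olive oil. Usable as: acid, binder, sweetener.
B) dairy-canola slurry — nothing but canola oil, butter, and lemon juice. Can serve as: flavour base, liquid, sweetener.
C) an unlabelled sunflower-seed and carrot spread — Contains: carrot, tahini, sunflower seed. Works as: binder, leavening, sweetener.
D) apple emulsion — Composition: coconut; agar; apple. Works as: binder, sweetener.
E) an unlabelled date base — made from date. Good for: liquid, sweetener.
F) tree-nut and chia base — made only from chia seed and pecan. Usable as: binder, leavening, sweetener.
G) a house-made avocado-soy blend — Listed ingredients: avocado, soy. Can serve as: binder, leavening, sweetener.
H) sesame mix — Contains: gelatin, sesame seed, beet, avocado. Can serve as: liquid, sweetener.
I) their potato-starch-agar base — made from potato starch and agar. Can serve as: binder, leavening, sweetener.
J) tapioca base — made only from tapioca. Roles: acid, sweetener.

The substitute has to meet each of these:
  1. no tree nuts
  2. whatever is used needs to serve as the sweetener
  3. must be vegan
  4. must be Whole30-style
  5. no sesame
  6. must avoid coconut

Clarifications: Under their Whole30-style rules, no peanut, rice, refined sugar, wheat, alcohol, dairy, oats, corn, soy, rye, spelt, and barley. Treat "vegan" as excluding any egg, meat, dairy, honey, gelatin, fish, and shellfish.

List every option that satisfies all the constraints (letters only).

A: has tofu, so not Whole30-style — out
B: has butter, so not Whole30-style; has butter, so not vegan — no
C: has tahini, so not sesame-free — no
D: has coconut, so not coconut-free — no
E: every rule checks out — OK
F: has pecan, so not tree-nut-free — reject
G: has soy, so not Whole30-style — reject
H: has gelatin, so not vegan; has sesame seed, so not sesame-free — no
I: only agar and potato starch; none excluded — valid
J: all constraints satisfied — valid

E, I, J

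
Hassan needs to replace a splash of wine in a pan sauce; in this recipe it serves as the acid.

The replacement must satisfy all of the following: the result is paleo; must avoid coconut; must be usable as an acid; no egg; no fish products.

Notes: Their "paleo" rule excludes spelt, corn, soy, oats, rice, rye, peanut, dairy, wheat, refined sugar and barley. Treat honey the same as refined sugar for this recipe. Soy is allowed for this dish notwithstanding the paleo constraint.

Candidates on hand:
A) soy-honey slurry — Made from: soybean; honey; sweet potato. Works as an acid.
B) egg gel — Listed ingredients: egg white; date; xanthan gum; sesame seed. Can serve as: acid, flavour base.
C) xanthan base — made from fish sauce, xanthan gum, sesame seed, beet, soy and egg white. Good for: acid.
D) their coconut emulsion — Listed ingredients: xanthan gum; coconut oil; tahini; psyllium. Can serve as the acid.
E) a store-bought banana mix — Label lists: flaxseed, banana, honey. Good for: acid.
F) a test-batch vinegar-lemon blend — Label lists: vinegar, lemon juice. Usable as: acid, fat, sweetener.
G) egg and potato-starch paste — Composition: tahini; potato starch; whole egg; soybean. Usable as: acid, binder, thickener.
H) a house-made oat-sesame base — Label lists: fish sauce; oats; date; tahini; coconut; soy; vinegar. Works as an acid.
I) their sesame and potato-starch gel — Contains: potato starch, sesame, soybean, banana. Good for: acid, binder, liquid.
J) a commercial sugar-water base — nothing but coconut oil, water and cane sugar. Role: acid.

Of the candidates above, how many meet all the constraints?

2

A: has honey, so not paleo — reject
B: has egg white, so not egg-free — reject
C: has egg white, so not egg-free; has fish sauce, so not fish-free — no
D: has coconut oil, so not coconut-free — reject
E: has honey, so not paleo — out
F: works as an acid, no egg, no coconut — keep
G: has whole egg, so not egg-free — no
H: has oats, so not paleo; has fish sauce, so not fish-free (and 1 more) — no
I: soy is permitted under the paleo carve-out; nothing else excluded — valid
J: has cane sugar, so not paleo; has coconut oil, so not coconut-free — no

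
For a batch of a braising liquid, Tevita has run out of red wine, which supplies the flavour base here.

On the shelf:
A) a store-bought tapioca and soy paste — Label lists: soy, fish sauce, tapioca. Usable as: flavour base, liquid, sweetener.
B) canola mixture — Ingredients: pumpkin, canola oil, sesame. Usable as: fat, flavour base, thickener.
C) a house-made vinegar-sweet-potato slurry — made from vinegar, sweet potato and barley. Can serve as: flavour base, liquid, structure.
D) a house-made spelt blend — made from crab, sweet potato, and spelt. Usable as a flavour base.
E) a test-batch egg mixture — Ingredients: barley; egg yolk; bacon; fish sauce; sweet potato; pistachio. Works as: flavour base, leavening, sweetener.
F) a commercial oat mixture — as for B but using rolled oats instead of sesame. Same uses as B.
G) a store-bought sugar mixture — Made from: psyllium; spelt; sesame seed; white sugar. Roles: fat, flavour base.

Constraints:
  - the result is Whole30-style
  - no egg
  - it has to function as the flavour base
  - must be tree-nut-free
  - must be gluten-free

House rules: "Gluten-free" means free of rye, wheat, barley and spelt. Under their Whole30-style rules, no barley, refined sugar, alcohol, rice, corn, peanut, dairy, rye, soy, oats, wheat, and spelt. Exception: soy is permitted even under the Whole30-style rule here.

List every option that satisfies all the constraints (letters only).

A, B

A: soy is permitted under the Whole30-style carve-out; nothing else excluded — OK
B: Whole30-style, gluten-free — OK
C: has barley, so not gluten-free; has barley, so not Whole30-style — reject
D: has spelt, so not gluten-free; has spelt, so not Whole30-style — no
E: has barley, so not gluten-free; has barley, so not Whole30-style (and 2 more) — out
F: has rolled oats, so not Whole30-style — no
G: has spelt, so not gluten-free; has spelt, so not Whole30-style — out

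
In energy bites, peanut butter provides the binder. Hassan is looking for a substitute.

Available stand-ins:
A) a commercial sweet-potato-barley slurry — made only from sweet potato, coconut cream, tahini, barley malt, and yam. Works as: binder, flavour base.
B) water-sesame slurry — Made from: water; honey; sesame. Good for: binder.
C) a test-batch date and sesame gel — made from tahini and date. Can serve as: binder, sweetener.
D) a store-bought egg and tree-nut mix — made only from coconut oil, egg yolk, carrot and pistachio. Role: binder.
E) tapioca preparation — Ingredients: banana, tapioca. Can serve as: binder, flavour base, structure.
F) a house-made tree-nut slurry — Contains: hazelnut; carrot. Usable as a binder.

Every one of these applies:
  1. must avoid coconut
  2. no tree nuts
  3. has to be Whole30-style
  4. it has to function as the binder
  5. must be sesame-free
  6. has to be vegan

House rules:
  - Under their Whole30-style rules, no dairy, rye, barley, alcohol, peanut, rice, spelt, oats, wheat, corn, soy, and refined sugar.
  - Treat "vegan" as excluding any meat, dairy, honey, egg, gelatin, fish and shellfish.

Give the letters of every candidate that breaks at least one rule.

A: has barley malt, so not Whole30-style; has tahini, so not sesame-free (and 1 more) — no
B: has honey, so not vegan; has sesame, so not sesame-free — no
C: has tahini, so not sesame-free — reject
D: has egg yolk, so not vegan; has coconut oil, so not coconut-free (and 1 more) — out
E: only tapioca and banana; none excluded — valid
F: has hazelnut, so not tree-nut-free — reject

A, B, C, D, F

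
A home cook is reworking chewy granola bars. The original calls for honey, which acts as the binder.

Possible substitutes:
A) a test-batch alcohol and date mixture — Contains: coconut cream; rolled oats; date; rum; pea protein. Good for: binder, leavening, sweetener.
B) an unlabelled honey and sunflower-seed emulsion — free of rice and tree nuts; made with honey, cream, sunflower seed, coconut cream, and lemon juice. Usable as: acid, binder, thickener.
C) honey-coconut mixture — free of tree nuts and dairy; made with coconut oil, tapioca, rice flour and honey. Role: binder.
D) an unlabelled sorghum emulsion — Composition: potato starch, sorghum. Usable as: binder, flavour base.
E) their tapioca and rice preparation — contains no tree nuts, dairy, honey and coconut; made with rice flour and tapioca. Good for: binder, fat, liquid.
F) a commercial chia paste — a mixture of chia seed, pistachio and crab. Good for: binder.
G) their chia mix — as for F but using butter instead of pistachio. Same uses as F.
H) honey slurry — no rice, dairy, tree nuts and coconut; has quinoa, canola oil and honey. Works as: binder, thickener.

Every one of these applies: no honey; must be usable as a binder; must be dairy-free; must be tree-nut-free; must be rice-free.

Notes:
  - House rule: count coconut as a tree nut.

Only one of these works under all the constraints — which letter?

A: has coconut cream, so not tree-nut-free — no
B: has coconut cream, so not tree-nut-free; has cream, so not dairy-free (and 1 more) — out
C: has coconut oil, so not tree-nut-free; has honey, so not honey-free (and 1 more) — out
D: works as a binder, no dairy, no honey — valid
E: has rice flour, so not rice-free — no
F: has pistachio, so not tree-nut-free — no
G: has butter, so not dairy-free — out
H: has honey, so not honey-free — out

D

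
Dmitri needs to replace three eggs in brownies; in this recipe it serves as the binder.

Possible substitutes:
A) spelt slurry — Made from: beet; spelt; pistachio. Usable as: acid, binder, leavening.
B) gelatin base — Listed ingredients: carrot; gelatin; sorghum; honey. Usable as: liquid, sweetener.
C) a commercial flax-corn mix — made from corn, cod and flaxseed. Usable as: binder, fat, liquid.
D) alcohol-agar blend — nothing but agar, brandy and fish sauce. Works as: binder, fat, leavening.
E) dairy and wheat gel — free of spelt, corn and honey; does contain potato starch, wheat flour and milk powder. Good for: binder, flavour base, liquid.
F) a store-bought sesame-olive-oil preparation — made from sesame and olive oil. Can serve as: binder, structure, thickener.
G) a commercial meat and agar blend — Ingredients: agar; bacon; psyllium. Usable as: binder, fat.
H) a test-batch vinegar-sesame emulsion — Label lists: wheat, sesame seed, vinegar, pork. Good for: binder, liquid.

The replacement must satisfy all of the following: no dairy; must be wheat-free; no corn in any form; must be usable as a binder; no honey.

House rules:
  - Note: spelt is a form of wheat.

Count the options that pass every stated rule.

3

A: has spelt, so not wheat-free — no
B: not usable as a binder; has honey, so not honey-free — out
C: has corn, so not corn-free — reject
D: only brandy, fish sauce, and agar; none excluded — keep
E: has wheat flour, so not wheat-free; has milk powder, so not dairy-free — reject
F: only sesame and olive oil; none excluded — valid
G: every rule checks out — valid
H: has wheat, so not wheat-free — reject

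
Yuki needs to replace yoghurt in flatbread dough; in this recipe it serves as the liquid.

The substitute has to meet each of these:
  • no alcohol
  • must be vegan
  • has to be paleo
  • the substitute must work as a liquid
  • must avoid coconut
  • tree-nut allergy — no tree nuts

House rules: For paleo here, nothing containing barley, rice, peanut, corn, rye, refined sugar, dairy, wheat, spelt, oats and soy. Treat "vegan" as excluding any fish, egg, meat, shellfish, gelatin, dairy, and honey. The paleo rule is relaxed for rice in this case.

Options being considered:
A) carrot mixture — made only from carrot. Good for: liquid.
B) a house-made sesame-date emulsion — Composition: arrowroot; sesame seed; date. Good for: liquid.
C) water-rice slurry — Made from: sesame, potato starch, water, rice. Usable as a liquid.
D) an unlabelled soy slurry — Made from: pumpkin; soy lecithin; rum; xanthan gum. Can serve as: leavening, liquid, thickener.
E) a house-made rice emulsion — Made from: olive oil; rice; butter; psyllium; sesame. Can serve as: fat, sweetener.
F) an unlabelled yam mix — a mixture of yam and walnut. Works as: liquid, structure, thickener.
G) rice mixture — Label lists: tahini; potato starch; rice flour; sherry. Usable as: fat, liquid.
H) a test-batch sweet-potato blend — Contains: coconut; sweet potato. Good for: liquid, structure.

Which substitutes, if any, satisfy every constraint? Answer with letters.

A, B, C

A: only carrot; none excluded — OK
B: works as a liquid, paleo, no coconut — valid
C: rice is permitted under the paleo carve-out; nothing else excluded — OK
D: has soy lecithin, so not paleo; has rum, so not alcohol-free — out
E: not usable as a liquid; has butter, so not paleo (and 1 more) — no
F: has walnut, so not tree-nut-free — reject
G: has sherry, so not alcohol-free — reject
H: has coconut, so not coconut-free — out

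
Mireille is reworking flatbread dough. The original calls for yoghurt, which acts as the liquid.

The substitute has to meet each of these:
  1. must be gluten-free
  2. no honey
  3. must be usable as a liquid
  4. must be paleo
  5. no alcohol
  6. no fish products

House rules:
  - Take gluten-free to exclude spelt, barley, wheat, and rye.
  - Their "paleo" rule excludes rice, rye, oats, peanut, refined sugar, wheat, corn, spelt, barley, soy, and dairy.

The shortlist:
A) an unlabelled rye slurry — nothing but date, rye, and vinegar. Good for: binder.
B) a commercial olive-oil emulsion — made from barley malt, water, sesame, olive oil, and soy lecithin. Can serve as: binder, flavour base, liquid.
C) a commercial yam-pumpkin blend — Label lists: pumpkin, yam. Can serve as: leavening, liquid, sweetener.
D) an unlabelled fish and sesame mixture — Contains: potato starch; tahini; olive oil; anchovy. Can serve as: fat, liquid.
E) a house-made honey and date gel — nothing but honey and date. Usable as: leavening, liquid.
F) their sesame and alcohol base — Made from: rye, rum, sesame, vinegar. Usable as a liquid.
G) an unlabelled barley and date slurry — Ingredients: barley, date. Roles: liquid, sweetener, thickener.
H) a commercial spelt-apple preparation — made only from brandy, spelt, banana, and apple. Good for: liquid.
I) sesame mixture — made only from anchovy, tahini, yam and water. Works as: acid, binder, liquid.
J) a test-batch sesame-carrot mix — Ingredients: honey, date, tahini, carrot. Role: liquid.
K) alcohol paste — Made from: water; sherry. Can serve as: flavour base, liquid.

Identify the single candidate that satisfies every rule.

C

A: not usable as a liquid; has rye, so not gluten-free (and 1 more) — reject
B: has barley malt, so not gluten-free; has barley malt, so not paleo — no
C: only pumpkin and yam; none excluded — valid
D: has anchovy, so not fish-free — no
E: has honey, so not honey-free — out
F: has rye, so not gluten-free; has rye, so not paleo (and 1 more) — no
G: has barley, so not gluten-free; has barley, so not paleo — reject
H: has spelt, so not gluten-free; has spelt, so not paleo (and 1 more) — out
I: has anchovy, so not fish-free — reject
J: has honey, so not honey-free — out
K: has sherry, so not alcohol-free — no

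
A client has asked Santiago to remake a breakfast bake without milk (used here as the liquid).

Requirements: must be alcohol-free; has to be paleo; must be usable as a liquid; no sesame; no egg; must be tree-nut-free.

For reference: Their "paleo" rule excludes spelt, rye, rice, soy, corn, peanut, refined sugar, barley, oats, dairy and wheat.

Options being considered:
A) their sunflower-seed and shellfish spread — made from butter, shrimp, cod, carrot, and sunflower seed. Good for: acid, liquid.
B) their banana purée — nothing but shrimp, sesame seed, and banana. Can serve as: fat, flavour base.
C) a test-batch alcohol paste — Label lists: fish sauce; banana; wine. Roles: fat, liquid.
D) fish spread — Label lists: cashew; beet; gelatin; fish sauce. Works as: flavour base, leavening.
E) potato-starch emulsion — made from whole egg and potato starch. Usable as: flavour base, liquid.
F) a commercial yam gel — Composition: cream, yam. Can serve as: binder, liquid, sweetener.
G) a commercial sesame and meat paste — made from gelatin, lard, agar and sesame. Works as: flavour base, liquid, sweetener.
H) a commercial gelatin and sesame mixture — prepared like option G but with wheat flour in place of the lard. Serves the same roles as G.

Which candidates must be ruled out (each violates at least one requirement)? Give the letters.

A: has butter, so not paleo — out
B: not usable as a liquid; has sesame seed, so not sesame-free — no
C: has wine, so not alcohol-free — no
D: not usable as a liquid; has cashew, so not tree-nut-free — reject
E: has whole egg, so not egg-free — reject
F: has cream, so not paleo — out
G: has sesame, so not sesame-free — no
H: has wheat flour, so not paleo; has sesame, so not sesame-free — out

A, B, C, D, E, F, G, H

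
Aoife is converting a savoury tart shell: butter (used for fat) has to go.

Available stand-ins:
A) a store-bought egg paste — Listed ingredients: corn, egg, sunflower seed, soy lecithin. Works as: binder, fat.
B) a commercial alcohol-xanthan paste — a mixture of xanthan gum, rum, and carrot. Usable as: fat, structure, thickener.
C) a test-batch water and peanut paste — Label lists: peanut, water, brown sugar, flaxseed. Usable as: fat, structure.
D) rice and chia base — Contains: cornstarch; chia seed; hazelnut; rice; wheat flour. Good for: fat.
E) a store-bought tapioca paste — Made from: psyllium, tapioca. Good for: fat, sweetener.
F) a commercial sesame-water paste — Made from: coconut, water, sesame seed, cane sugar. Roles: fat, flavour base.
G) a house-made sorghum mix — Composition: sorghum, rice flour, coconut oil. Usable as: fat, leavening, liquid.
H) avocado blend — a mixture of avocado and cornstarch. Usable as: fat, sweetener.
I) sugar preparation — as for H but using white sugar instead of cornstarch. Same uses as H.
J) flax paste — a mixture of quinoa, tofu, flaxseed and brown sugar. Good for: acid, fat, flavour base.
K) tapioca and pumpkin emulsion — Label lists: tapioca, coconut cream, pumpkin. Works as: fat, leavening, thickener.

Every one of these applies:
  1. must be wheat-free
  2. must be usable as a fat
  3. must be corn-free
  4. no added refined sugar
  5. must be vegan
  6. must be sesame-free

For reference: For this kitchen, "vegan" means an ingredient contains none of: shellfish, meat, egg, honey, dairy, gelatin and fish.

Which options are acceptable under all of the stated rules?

B, E, G, K

A: has egg, so not vegan; has corn, so not corn-free — no
B: only rum, carrot and xanthan gum; none excluded — OK
C: has brown sugar, so not no-added-sugar — no
D: has wheat flour, so not wheat-free; has cornstarch, so not corn-free — no
E: works as a fat, no refined sugar, no wheat — keep
F: has cane sugar, so not no-added-sugar; has sesame seed, so not sesame-free — reject
G: works as a fat, no refined sugar, no wheat — valid
H: has cornstarch, so not corn-free — reject
I: has white sugar, so not no-added-sugar — reject
J: has brown sugar, so not no-added-sugar — out
K: nothing on the exclusion list — keep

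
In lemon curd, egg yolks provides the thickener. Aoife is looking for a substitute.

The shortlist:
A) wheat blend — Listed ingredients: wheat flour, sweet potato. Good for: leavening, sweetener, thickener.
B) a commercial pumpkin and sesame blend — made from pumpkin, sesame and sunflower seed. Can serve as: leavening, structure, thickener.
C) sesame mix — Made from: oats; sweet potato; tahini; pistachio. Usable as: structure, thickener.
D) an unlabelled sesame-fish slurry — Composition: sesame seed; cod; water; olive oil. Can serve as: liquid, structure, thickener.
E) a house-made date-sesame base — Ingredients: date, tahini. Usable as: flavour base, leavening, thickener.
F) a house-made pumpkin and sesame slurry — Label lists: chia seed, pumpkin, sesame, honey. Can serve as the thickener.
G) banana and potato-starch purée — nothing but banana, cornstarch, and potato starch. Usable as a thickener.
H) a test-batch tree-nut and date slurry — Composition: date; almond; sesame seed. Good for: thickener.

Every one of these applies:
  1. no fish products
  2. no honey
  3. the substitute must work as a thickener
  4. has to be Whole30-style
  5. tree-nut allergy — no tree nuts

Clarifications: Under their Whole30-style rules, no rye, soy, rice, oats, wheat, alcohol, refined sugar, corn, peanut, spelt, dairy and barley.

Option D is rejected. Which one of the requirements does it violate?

fish-free

usable as a thickener: satisfied
Whole30-style: satisfied
tree-nut-free: satisfied
fish-free: has cod — fails
honey-free: satisfied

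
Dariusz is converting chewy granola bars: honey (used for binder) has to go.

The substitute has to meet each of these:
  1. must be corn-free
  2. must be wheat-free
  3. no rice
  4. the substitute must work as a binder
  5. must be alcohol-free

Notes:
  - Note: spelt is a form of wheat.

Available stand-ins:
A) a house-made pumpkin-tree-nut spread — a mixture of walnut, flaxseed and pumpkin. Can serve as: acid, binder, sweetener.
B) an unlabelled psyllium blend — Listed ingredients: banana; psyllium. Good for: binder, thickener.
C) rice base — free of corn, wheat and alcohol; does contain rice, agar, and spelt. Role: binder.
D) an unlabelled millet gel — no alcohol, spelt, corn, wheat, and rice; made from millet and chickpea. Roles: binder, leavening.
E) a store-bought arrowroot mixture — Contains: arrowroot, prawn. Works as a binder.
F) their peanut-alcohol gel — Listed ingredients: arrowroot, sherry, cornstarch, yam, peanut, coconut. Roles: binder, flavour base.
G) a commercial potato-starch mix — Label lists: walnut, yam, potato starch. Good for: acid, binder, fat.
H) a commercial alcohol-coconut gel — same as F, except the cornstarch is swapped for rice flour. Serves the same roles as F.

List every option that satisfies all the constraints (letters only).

A, B, D, E, G

A: works as a binder, wheat-free, no alcohol — OK
B: only psyllium and banana; none excluded — OK
C: has rice, so not rice-free; has spelt, so not wheat-free — out
D: no corn, no alcohol — valid
E: nothing on the exclusion list — keep
F: has cornstarch, so not corn-free; has sherry, so not alcohol-free — reject
G: every rule checks out — valid
H: has rice flour, so not rice-free; has sherry, so not alcohol-free — no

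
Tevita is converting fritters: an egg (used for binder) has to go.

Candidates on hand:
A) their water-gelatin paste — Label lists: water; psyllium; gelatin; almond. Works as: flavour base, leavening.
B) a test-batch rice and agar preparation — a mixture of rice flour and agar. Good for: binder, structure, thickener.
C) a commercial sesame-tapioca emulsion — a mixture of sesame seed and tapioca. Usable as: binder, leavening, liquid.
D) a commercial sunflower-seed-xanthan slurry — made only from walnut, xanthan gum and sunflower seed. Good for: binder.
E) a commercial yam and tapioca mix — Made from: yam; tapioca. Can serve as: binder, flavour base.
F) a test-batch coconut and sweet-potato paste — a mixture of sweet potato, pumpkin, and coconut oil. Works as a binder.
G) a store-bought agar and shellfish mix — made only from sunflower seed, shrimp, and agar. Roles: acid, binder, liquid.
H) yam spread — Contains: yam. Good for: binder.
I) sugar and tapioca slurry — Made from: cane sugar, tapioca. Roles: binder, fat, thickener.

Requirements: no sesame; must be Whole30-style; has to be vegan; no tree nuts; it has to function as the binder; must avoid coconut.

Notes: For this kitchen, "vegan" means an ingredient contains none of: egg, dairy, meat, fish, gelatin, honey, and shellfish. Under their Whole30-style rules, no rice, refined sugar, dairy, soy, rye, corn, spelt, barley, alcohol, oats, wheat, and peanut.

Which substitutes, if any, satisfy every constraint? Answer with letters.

A: not usable as a binder; has gelatin, so not vegan (and 1 more) — no
B: has rice flour, so not Whole30-style — no
C: has sesame seed, so not sesame-free — out
D: has walnut, so not tree-nut-free — out
E: only yam and tapioca; none excluded — OK
F: has coconut oil, so not coconut-free — reject
G: has shrimp, so not vegan — out
H: only yam; none excluded — keep
I: has cane sugar, so not Whole30-style — reject

E, H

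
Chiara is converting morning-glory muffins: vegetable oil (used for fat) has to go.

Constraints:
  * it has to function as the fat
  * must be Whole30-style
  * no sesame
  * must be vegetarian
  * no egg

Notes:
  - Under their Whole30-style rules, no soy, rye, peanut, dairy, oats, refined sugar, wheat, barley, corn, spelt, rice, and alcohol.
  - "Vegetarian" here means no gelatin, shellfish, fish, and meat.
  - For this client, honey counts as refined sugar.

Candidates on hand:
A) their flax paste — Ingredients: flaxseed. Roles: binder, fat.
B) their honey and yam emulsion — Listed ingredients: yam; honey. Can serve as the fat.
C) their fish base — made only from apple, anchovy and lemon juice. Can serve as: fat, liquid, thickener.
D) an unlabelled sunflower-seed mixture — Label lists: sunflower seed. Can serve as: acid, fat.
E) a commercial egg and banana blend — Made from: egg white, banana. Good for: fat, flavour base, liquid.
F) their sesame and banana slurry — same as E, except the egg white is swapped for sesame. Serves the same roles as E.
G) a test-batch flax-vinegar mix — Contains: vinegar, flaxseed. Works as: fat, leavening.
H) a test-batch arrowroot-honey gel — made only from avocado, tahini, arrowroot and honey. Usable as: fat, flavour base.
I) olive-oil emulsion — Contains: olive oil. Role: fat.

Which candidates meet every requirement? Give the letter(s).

A, D, G, I

A: all constraints satisfied — OK
B: has honey, so not Whole30-style — no
C: has anchovy, so not vegetarian — reject
D: only sunflower seed; none excluded — valid
E: has egg white, so not egg-free — no
F: has sesame, so not sesame-free — out
G: only vinegar and flaxseed; none excluded — valid
H: has honey, so not Whole30-style; has tahini, so not sesame-free — reject
I: nothing on the exclusion list — keep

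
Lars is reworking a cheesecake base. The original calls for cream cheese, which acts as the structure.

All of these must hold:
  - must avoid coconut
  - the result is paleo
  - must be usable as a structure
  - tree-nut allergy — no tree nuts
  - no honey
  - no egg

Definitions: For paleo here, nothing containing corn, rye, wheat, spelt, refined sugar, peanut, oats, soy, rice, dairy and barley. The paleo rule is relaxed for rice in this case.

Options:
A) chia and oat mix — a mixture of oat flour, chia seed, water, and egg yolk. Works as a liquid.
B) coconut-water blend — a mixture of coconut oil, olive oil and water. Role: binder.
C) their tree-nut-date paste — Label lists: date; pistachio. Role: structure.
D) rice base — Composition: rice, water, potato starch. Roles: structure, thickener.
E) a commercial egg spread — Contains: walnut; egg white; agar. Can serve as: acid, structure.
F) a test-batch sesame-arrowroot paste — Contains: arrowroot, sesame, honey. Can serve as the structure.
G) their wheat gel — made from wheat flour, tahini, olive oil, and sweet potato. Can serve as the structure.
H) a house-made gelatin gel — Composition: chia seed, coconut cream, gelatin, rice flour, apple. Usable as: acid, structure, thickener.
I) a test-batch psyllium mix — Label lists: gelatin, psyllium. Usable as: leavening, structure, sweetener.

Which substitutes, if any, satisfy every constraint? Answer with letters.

A: not usable as a structure; has oat flour, so not paleo (and 1 more) — reject
B: not usable as a structure; has coconut oil, so not coconut-free — no
C: has pistachio, so not tree-nut-free — reject
D: rice is permitted under the paleo carve-out; nothing else excluded — keep
E: has walnut, so not tree-nut-free; has egg white, so not egg-free — out
F: has honey, so not honey-free — reject
G: has wheat flour, so not paleo — no
H: has coconut cream, so not coconut-free — out
I: only gelatin and psyllium; none excluded — OK

D, I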